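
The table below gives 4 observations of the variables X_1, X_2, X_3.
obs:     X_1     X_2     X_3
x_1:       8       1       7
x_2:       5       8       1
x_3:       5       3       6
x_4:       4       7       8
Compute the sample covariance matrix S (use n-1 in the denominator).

Step 1 — column means:
  mean(X_1) = (8 + 5 + 5 + 4) / 4 = 22/4 = 5.5
  mean(X_2) = (1 + 8 + 3 + 7) / 4 = 19/4 = 4.75
  mean(X_3) = (7 + 1 + 6 + 8) / 4 = 22/4 = 5.5

Step 2 — sample covariance S[i,j] = (1/(n-1)) · Σ_k (x_{k,i} - mean_i) · (x_{k,j} - mean_j), with n-1 = 3.
  S[X_1,X_1] = ((2.5)·(2.5) + (-0.5)·(-0.5) + (-0.5)·(-0.5) + (-1.5)·(-1.5)) / 3 = 9/3 = 3
  S[X_1,X_2] = ((2.5)·(-3.75) + (-0.5)·(3.25) + (-0.5)·(-1.75) + (-1.5)·(2.25)) / 3 = -13.5/3 = -4.5
  S[X_1,X_3] = ((2.5)·(1.5) + (-0.5)·(-4.5) + (-0.5)·(0.5) + (-1.5)·(2.5)) / 3 = 2/3 = 0.6667
  S[X_2,X_2] = ((-3.75)·(-3.75) + (3.25)·(3.25) + (-1.75)·(-1.75) + (2.25)·(2.25)) / 3 = 32.75/3 = 10.9167
  S[X_2,X_3] = ((-3.75)·(1.5) + (3.25)·(-4.5) + (-1.75)·(0.5) + (2.25)·(2.5)) / 3 = -15.5/3 = -5.1667
  S[X_3,X_3] = ((1.5)·(1.5) + (-4.5)·(-4.5) + (0.5)·(0.5) + (2.5)·(2.5)) / 3 = 29/3 = 9.6667

S is symmetric (S[j,i] = S[i,j]). Assembling:

S = [[3, -4.5, 0.6667],
 [-4.5, 10.9167, -5.1667],
 [0.6667, -5.1667, 9.6667]]


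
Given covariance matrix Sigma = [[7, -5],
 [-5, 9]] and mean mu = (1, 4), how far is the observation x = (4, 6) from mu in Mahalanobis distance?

Step 1 — centre the observation: (x - mu) = (3, 2).

Step 2 — invert Sigma. det(Sigma) = 7·9 - (-5)² = 38.
  Sigma^{-1} = (1/det) · [[d, -b], [-b, a]] = [[0.2368, 0.1316],
 [0.1316, 0.1842]].

Step 3 — form the quadratic (x - mu)^T · Sigma^{-1} · (x - mu):
  Sigma^{-1} · (x - mu) = (0.9737, 0.7632).
  (x - mu)^T · [Sigma^{-1} · (x - mu)] = (3)·(0.9737) + (2)·(0.7632) = 4.4474.

Step 4 — take square root: d = √(4.4474) ≈ 2.1089.

d(x, mu) = √(4.4474) ≈ 2.1089


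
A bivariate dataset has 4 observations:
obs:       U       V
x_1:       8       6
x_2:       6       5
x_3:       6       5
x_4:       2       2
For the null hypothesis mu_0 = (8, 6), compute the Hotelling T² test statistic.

Step 1 — sample mean vector:
  mean(U) = (8 + 6 + 6 + 2) / 4 = 22/4 = 5.5
  mean(V) = (6 + 5 + 5 + 2) / 4 = 18/4 = 4.5
  x̄ = (5.5, 4.5),  deviation x̄ - mu_0 = (5.5, 4.5) - (8, 6) = (-2.5, -1.5).

Step 2 — sample covariance matrix, S[i,j] = (1/(n-1)) · Σ_k (x_{k,i} - mean_i) · (x_{k,j} - mean_j), divisor n-1 = 3:
  S[U,U] = ((2.5)·(2.5) + (0.5)·(0.5) + (0.5)·(0.5) + (-3.5)·(-3.5)) / 3 = 19/3 = 6.3333
  S[U,V] = ((2.5)·(1.5) + (0.5)·(0.5) + (0.5)·(0.5) + (-3.5)·(-2.5)) / 3 = 13/3 = 4.3333
  S[V,V] = ((1.5)·(1.5) + (0.5)·(0.5) + (0.5)·(0.5) + (-2.5)·(-2.5)) / 3 = 9/3 = 3
  S = [[6.3333, 4.3333],
 [4.3333, 3]].

Step 3 — invert S. det(S) = 6.3333·3 - (4.3333)² = 0.2222.
  S^{-1} = (1/det) · [[d, -b], [-b, a]] = [[13.5, -19.5],
 [-19.5, 28.5]].

Step 4 — quadratic form (x̄ - mu_0)^T · S^{-1} · (x̄ - mu_0):
  S^{-1} · (x̄ - mu_0) = (-4.5, 6),
  (x̄ - mu_0)^T · [...] = (-2.5)·(-4.5) + (-1.5)·(6) = 2.25.

Step 5 — scale by n: T² = 4 · 2.25 = 9.

T² ≈ 9


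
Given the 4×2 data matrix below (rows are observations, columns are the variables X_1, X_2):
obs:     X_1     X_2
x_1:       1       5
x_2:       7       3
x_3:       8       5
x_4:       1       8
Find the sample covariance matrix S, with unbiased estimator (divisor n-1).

Step 1 — column means:
  mean(X_1) = (1 + 7 + 8 + 1) / 4 = 17/4 = 4.25
  mean(X_2) = (5 + 3 + 5 + 8) / 4 = 21/4 = 5.25

Step 2 — sample covariance S[i,j] = (1/(n-1)) · Σ_k (x_{k,i} - mean_i) · (x_{k,j} - mean_j), with n-1 = 3.
  S[X_1,X_1] = ((-3.25)·(-3.25) + (2.75)·(2.75) + (3.75)·(3.75) + (-3.25)·(-3.25)) / 3 = 42.75/3 = 14.25
  S[X_1,X_2] = ((-3.25)·(-0.25) + (2.75)·(-2.25) + (3.75)·(-0.25) + (-3.25)·(2.75)) / 3 = -15.25/3 = -5.0833
  S[X_2,X_2] = ((-0.25)·(-0.25) + (-2.25)·(-2.25) + (-0.25)·(-0.25) + (2.75)·(2.75)) / 3 = 12.75/3 = 4.25

S is symmetric (S[j,i] = S[i,j]). Assembling:

S = [[14.25, -5.0833],
 [-5.0833, 4.25]]


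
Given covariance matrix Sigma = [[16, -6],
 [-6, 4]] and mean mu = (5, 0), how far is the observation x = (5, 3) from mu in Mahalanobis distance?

Step 1 — centre the observation: (x - mu) = (0, 3).

Step 2 — invert Sigma. det(Sigma) = 16·4 - (-6)² = 28.
  Sigma^{-1} = (1/det) · [[d, -b], [-b, a]] = [[0.1429, 0.2143],
 [0.2143, 0.5714]].

Step 3 — form the quadratic (x - mu)^T · Sigma^{-1} · (x - mu):
  Sigma^{-1} · (x - mu) = (0.6429, 1.7143).
  (x - mu)^T · [Sigma^{-1} · (x - mu)] = (0)·(0.6429) + (3)·(1.7143) = 5.1429.

Step 4 — take square root: d = √(5.1429) ≈ 2.2678.

d(x, mu) = √(5.1429) ≈ 2.2678


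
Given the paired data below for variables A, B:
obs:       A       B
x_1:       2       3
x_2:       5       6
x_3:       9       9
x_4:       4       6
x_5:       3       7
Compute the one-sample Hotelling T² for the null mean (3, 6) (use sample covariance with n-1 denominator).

Step 1 — sample mean vector:
  mean(A) = (2 + 5 + 9 + 4 + 3) / 5 = 23/5 = 4.6
  mean(B) = (3 + 6 + 9 + 6 + 7) / 5 = 31/5 = 6.2
  x̄ = (4.6, 6.2),  deviation x̄ - mu_0 = (4.6, 6.2) - (3, 6) = (1.6, 0.2).

Step 2 — sample covariance matrix, S[i,j] = (1/(n-1)) · Σ_k (x_{k,i} - mean_i) · (x_{k,j} - mean_j), divisor n-1 = 4:
  S[A,A] = ((-2.6)·(-2.6) + (0.4)·(0.4) + (4.4)·(4.4) + (-0.6)·(-0.6) + (-1.6)·(-1.6)) / 4 = 29.2/4 = 7.3
  S[A,B] = ((-2.6)·(-3.2) + (0.4)·(-0.2) + (4.4)·(2.8) + (-0.6)·(-0.2) + (-1.6)·(0.8)) / 4 = 19.4/4 = 4.85
  S[B,B] = ((-3.2)·(-3.2) + (-0.2)·(-0.2) + (2.8)·(2.8) + (-0.2)·(-0.2) + (0.8)·(0.8)) / 4 = 18.8/4 = 4.7
  S = [[7.3, 4.85],
 [4.85, 4.7]].

Step 3 — invert S. det(S) = 7.3·4.7 - (4.85)² = 10.7875.
  S^{-1} = (1/det) · [[d, -b], [-b, a]] = [[0.4357, -0.4496],
 [-0.4496, 0.6767]].

Step 4 — quadratic form (x̄ - mu_0)^T · S^{-1} · (x̄ - mu_0):
  S^{-1} · (x̄ - mu_0) = (0.6072, -0.584),
  (x̄ - mu_0)^T · [...] = (1.6)·(0.6072) + (0.2)·(-0.584) = 0.8547.

Step 5 — scale by n: T² = 5 · 0.8547 = 4.2735.

T² ≈ 4.2735


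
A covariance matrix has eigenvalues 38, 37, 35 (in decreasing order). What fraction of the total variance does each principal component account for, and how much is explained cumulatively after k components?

Step 1 — total variance = trace(Sigma) = Σ λ_i = 38 + 37 + 35 = 110.

Step 2 — fraction explained by component i = λ_i / Σ λ:
  PC1: 38/110 = 0.3455
  PC2: 37/110 = 0.3364
  PC3: 35/110 = 0.3182

Step 3 — cumulative fraction after k components = (λ_1 + ... + λ_k) / Σ λ:
  k = 1: 38/110 = 0.3455
  k = 2: (38 + 37)/110 = 75/110 = 0.6818
  k = 3: (38 + 37 + 35)/110 = 110/110 = 1

Summary (fraction, with percent):

explained: PC1 0.3455 (34.55%), PC2 0.3364 (33.64%), PC3 0.3182 (31.82%);  cumulative: 0.3455, 0.6818, 1


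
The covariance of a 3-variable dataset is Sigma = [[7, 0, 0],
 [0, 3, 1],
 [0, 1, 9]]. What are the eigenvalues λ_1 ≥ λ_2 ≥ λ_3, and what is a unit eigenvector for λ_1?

Step 1 — characteristic polynomial p(λ) = det(λI - Sigma) = λ³ - tr·λ² + c_1·λ - det, where tr = trace, c_1 = sum of the principal 2×2 minors, det = det(Sigma):
  tr = 7 + 3 + 9 = 19,
  c_1 = (7·3 - (0)²) + (7·9 - (0)²) + (3·9 - (1)²) = 21 + 63 + 26 = 110,
  det = 7·(3·9 - (1)²) - (0)·((0)·9 - (1)·(0)) + (0)·((0)·(1) - 3·(0)) = 7·(26) - (0)·(0) + (0)·(0) = 182.
  So p(λ) = λ³ - 19λ² + 110λ - 182.
Step 2 — look for an integer root (rational root theorem: any rational root is an integer divisor of 182). Testing λ = 7:
  p(7) = 343 - 931 + 770 - 182 = 0  ✓
  Dividing out (λ - 7): p(λ) = (λ - 7)(λ² - 12λ + 26).
Step 3 — remaining eigenvalues from the quadratic λ² - 12λ + 26 = 0:
  Δ = 12² - 4·26 = 144 - 104 = 40,  λ = (12 ± √40)/2 = (12 ± 6.3246)/2 ≈ 9.1623 or 2.8377.
  Sorted: λ_1 = 9.1623,  λ_2 = 7,  λ_3 = 2.8377  (check: sum = 19 = tr ✓).

Step 4 — unit eigenvector for λ_1 ≈ 9.1623: v spans the null space of (Sigma - λ_1 I), whose rows are
  r_1 = (-2.1623, 0, 0),  r_2 = (0, -6.1623, 1),  r_3 = (0, 1, -0.1623).
  v is orthogonal to every row, so take v ∝ r_1 × r_2 = ((0)·(1) - (0)·(-6.1623), (0)·(0) - (-2.1623)·(1), (-2.1623)·(-6.1623) - (0)·(0)) ≈ (0, 2.1623, 13.3246).
  Let u = (0, 2.1623, 13.3246).
  ||u|| = √((0)² + (2.1623)² + (13.3246)²) = √(182.2192) ≈ 13.4989,  v_1 = u/||u|| ≈ (0, 0.1602, 0.9871) (||v_1|| = 1).

λ_1 = 9.1623,  λ_2 = 7,  λ_3 = 2.8377;  v_1 ≈ (0, 0.1602, 0.9871)


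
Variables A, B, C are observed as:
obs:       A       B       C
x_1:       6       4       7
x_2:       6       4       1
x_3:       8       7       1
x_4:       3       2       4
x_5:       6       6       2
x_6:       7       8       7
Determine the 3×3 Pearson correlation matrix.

Step 1 — column means:
  mean(A) = (6 + 6 + 8 + 3 + 6 + 7) / 6 = 36/6 = 6
  mean(B) = (4 + 4 + 7 + 2 + 6 + 8) / 6 = 31/6 = 5.1667
  mean(C) = (7 + 1 + 1 + 4 + 2 + 7) / 6 = 22/6 = 3.6667

Step 2 — sample variances and covariances s[i,j] = (1/(n-1)) · Σ_k (x_{k,i} - mean_i) · (x_{k,j} - mean_j), with n-1 = 5:
  s[A,A] = ((0)·(0) + (0)·(0) + (2)·(2) + (-3)·(-3) + (0)·(0) + (1)·(1)) / 5 = 14/5 = 2.8
  s[A,B] = ((0)·(-1.1667) + (0)·(-1.1667) + (2)·(1.8333) + (-3)·(-3.1667) + (0)·(0.8333) + (1)·(2.8333)) / 5 = 16/5 = 3.2
  s[A,C] = ((0)·(3.3333) + (0)·(-2.6667) + (2)·(-2.6667) + (-3)·(0.3333) + (0)·(-1.6667) + (1)·(3.3333)) / 5 = -3/5 = -0.6
  s[B,B] = ((-1.1667)·(-1.1667) + (-1.1667)·(-1.1667) + (1.8333)·(1.8333) + (-3.1667)·(-3.1667) + (0.8333)·(0.8333) + (2.8333)·(2.8333)) / 5 = 24.8333/5 = 4.9667
  s[B,C] = ((-1.1667)·(3.3333) + (-1.1667)·(-2.6667) + (1.8333)·(-2.6667) + (-3.1667)·(0.3333) + (0.8333)·(-1.6667) + (2.8333)·(3.3333)) / 5 = 1.3333/5 = 0.2667
  s[C,C] = ((3.3333)·(3.3333) + (-2.6667)·(-2.6667) + (-2.6667)·(-2.6667) + (0.3333)·(0.3333) + (-1.6667)·(-1.6667) + (3.3333)·(3.3333)) / 5 = 39.3333/5 = 7.8667
  Sample standard deviations s_i = √(s[i,i]):
  s(A) = √(2.8) = 1.6733
  s(B) = √(4.9667) = 2.2286
  s(C) = √(7.8667) = 2.8048

Step 3 — r_{ij} = s_{ij} / (s_i · s_j):
  r[A,A] = 1 (diagonal).
  r[A,B] = 3.2 / (1.6733 · 2.2286) = 3.2 / 3.7292 = 0.8581
  r[A,C] = -0.6 / (1.6733 · 2.8048) = -0.6 / 4.6933 = -0.1278
  r[B,B] = 1 (diagonal).
  r[B,C] = 0.2667 / (2.2286 · 2.8048) = 0.2667 / 6.2507 = 0.0427
  r[C,C] = 1 (diagonal).

R is symmetric with unit diagonal. Assembling:

R = [[1, 0.8581, -0.1278],
 [0.8581, 1, 0.0427],
 [-0.1278, 0.0427, 1]]


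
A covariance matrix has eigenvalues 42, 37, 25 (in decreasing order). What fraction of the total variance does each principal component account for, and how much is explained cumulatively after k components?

Step 1 — total variance = trace(Sigma) = Σ λ_i = 42 + 37 + 25 = 104.

Step 2 — fraction explained by component i = λ_i / Σ λ:
  PC1: 42/104 = 0.4038
  PC2: 37/104 = 0.3558
  PC3: 25/104 = 0.2404

Step 3 — cumulative fraction after k components = (λ_1 + ... + λ_k) / Σ λ:
  k = 1: 42/104 = 0.4038
  k = 2: (42 + 37)/104 = 79/104 = 0.7596
  k = 3: (42 + 37 + 25)/104 = 104/104 = 1

Summary (fraction, with percent):

explained: PC1 0.4038 (40.38%), PC2 0.3558 (35.58%), PC3 0.2404 (24.04%);  cumulative: 0.4038, 0.7596, 1


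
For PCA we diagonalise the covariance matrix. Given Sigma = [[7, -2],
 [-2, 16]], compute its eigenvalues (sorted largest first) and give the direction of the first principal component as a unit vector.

Step 1 — characteristic polynomial of 2×2 Sigma:
  det(Sigma - λI) = λ² - trace · λ + det = 0.
  trace = 7 + 16 = 23, det = 7·16 - (-2)² = 108.
Step 2 — discriminant:
  Δ = trace² - 4·det = 529 - 432 = 97.
Step 3 — eigenvalues:
  λ = (trace ± √Δ)/2 = (23 ± 9.8489)/2,
  λ_1 = 16.4244,  λ_2 = 6.5756.

Step 4 — unit eigenvector for λ_1: solve (Sigma - λ_1 I)v = 0. First row:
  (7 - 16.4244)·v_x + (-2)·v_y = 0, i.e. (-9.4244)·v_x + (-2)·v_y = 0,
  so v ∝ (b, λ_1 - a) = (-2, 9.4244); multiply by -1 so the first entry is positive: u = (2, -9.4244).
  ||u|| = √((2)² + (-9.4244)²) = √(92.8199) ≈ 9.6343,
  v_1 = u/||u|| ≈ (0.2076, -0.9782) (||v_1|| = 1).

λ_1 = 16.4244,  λ_2 = 6.5756;  v_1 ≈ (0.2076, -0.9782)


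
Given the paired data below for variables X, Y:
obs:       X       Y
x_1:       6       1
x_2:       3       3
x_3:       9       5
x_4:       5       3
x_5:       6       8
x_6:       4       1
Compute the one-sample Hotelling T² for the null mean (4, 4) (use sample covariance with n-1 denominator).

Step 1 — sample mean vector:
  mean(X) = (6 + 3 + 9 + 5 + 6 + 4) / 6 = 33/6 = 5.5
  mean(Y) = (1 + 3 + 5 + 3 + 8 + 1) / 6 = 21/6 = 3.5
  x̄ = (5.5, 3.5),  deviation x̄ - mu_0 = (5.5, 3.5) - (4, 4) = (1.5, -0.5).

Step 2 — sample covariance matrix, S[i,j] = (1/(n-1)) · Σ_k (x_{k,i} - mean_i) · (x_{k,j} - mean_j), divisor n-1 = 5:
  S[X,X] = ((0.5)·(0.5) + (-2.5)·(-2.5) + (3.5)·(3.5) + (-0.5)·(-0.5) + (0.5)·(0.5) + (-1.5)·(-1.5)) / 5 = 21.5/5 = 4.3
  S[X,Y] = ((0.5)·(-2.5) + (-2.5)·(-0.5) + (3.5)·(1.5) + (-0.5)·(-0.5) + (0.5)·(4.5) + (-1.5)·(-2.5)) / 5 = 11.5/5 = 2.3
  S[Y,Y] = ((-2.5)·(-2.5) + (-0.5)·(-0.5) + (1.5)·(1.5) + (-0.5)·(-0.5) + (4.5)·(4.5) + (-2.5)·(-2.5)) / 5 = 35.5/5 = 7.1
  S = [[4.3, 2.3],
 [2.3, 7.1]].

Step 3 — invert S. det(S) = 4.3·7.1 - (2.3)² = 25.24.
  S^{-1} = (1/det) · [[d, -b], [-b, a]] = [[0.2813, -0.0911],
 [-0.0911, 0.1704]].

Step 4 — quadratic form (x̄ - mu_0)^T · S^{-1} · (x̄ - mu_0):
  S^{-1} · (x̄ - mu_0) = (0.4675, -0.2219),
  (x̄ - mu_0)^T · [...] = (1.5)·(0.4675) + (-0.5)·(-0.2219) = 0.8122.

Step 5 — scale by n: T² = 6 · 0.8122 = 4.8732.

T² ≈ 4.8732


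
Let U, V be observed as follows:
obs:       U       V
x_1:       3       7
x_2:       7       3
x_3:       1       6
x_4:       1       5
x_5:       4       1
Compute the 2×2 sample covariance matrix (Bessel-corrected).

Step 1 — column means:
  mean(U) = (3 + 7 + 1 + 1 + 4) / 5 = 16/5 = 3.2
  mean(V) = (7 + 3 + 6 + 5 + 1) / 5 = 22/5 = 4.4

Step 2 — sample covariance S[i,j] = (1/(n-1)) · Σ_k (x_{k,i} - mean_i) · (x_{k,j} - mean_j), with n-1 = 4.
  S[U,U] = ((-0.2)·(-0.2) + (3.8)·(3.8) + (-2.2)·(-2.2) + (-2.2)·(-2.2) + (0.8)·(0.8)) / 4 = 24.8/4 = 6.2
  S[U,V] = ((-0.2)·(2.6) + (3.8)·(-1.4) + (-2.2)·(1.6) + (-2.2)·(0.6) + (0.8)·(-3.4)) / 4 = -13.4/4 = -3.35
  S[V,V] = ((2.6)·(2.6) + (-1.4)·(-1.4) + (1.6)·(1.6) + (0.6)·(0.6) + (-3.4)·(-3.4)) / 4 = 23.2/4 = 5.8

S is symmetric (S[j,i] = S[i,j]). Assembling:

S = [[6.2, -3.35],
 [-3.35, 5.8]]


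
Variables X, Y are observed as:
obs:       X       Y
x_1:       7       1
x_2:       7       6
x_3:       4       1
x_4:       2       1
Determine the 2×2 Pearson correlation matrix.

Step 1 — column means:
  mean(X) = (7 + 7 + 4 + 2) / 4 = 20/4 = 5
  mean(Y) = (1 + 6 + 1 + 1) / 4 = 9/4 = 2.25

Step 2 — sample variances and covariances s[i,j] = (1/(n-1)) · Σ_k (x_{k,i} - mean_i) · (x_{k,j} - mean_j), with n-1 = 3:
  s[X,X] = ((2)·(2) + (2)·(2) + (-1)·(-1) + (-3)·(-3)) / 3 = 18/3 = 6
  s[X,Y] = ((2)·(-1.25) + (2)·(3.75) + (-1)·(-1.25) + (-3)·(-1.25)) / 3 = 10/3 = 3.3333
  s[Y,Y] = ((-1.25)·(-1.25) + (3.75)·(3.75) + (-1.25)·(-1.25) + (-1.25)·(-1.25)) / 3 = 18.75/3 = 6.25
  Sample standard deviations s_i = √(s[i,i]):
  s(X) = √(6) = 2.4495
  s(Y) = √(6.25) = 2.5

Step 3 — r_{ij} = s_{ij} / (s_i · s_j):
  r[X,X] = 1 (diagonal).
  r[X,Y] = 3.3333 / (2.4495 · 2.5) = 3.3333 / 6.1237 = 0.5443
  r[Y,Y] = 1 (diagonal).

R is symmetric with unit diagonal. Assembling:

R = [[1, 0.5443],
 [0.5443, 1]]


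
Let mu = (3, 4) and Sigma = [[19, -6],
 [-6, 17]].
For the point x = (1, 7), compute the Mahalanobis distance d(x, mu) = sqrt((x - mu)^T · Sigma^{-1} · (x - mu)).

Step 1 — centre the observation: (x - mu) = (-2, 3).

Step 2 — invert Sigma. det(Sigma) = 19·17 - (-6)² = 287.
  Sigma^{-1} = (1/det) · [[d, -b], [-b, a]] = [[0.0592, 0.0209],
 [0.0209, 0.0662]].

Step 3 — form the quadratic (x - mu)^T · Sigma^{-1} · (x - mu):
  Sigma^{-1} · (x - mu) = (-0.0557, 0.1568).
  (x - mu)^T · [Sigma^{-1} · (x - mu)] = (-2)·(-0.0557) + (3)·(0.1568) = 0.5819.

Step 4 — take square root: d = √(0.5819) ≈ 0.7628.

d(x, mu) = √(0.5819) ≈ 0.7628


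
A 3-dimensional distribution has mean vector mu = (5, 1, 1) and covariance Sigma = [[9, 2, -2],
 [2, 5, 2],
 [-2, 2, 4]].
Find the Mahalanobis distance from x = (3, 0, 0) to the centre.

Step 1 — centre the observation: (x - mu) = (-2, -1, -1).

Step 2 — invert Sigma (cofactor / det for 3×3, or solve directly):
  Sigma^{-1} = [[0.1739, -0.1304, 0.1522],
 [-0.1304, 0.3478, -0.2391],
 [0.1522, -0.2391, 0.4457]].

Step 3 — form the quadratic (x - mu)^T · Sigma^{-1} · (x - mu):
  Sigma^{-1} · (x - mu) = (-0.3696, 0.1522, -0.5109).
  (x - mu)^T · [Sigma^{-1} · (x - mu)] = (-2)·(-0.3696) + (-1)·(0.1522) + (-1)·(-0.5109) = 1.0978.

Step 4 — take square root: d = √(1.0978) ≈ 1.0478.

d(x, mu) = √(1.0978) ≈ 1.0478


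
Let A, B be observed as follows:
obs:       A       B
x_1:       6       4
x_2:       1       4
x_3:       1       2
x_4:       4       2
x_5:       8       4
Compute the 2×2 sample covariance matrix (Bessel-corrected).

Step 1 — column means:
  mean(A) = (6 + 1 + 1 + 4 + 8) / 5 = 20/5 = 4
  mean(B) = (4 + 4 + 2 + 2 + 4) / 5 = 16/5 = 3.2

Step 2 — sample covariance S[i,j] = (1/(n-1)) · Σ_k (x_{k,i} - mean_i) · (x_{k,j} - mean_j), with n-1 = 4.
  S[A,A] = ((2)·(2) + (-3)·(-3) + (-3)·(-3) + (0)·(0) + (4)·(4)) / 4 = 38/4 = 9.5
  S[A,B] = ((2)·(0.8) + (-3)·(0.8) + (-3)·(-1.2) + (0)·(-1.2) + (4)·(0.8)) / 4 = 6/4 = 1.5
  S[B,B] = ((0.8)·(0.8) + (0.8)·(0.8) + (-1.2)·(-1.2) + (-1.2)·(-1.2) + (0.8)·(0.8)) / 4 = 4.8/4 = 1.2

S is symmetric (S[j,i] = S[i,j]). Assembling:

S = [[9.5, 1.5],
 [1.5, 1.2]]


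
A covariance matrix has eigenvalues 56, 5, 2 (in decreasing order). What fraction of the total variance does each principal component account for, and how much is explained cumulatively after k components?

Step 1 — total variance = trace(Sigma) = Σ λ_i = 56 + 5 + 2 = 63.

Step 2 — fraction explained by component i = λ_i / Σ λ:
  PC1: 56/63 = 0.8889
  PC2: 5/63 = 0.0794
  PC3: 2/63 = 0.0317

Step 3 — cumulative fraction after k components = (λ_1 + ... + λ_k) / Σ λ:
  k = 1: 56/63 = 0.8889
  k = 2: (56 + 5)/63 = 61/63 = 0.9683
  k = 3: (56 + 5 + 2)/63 = 63/63 = 1

Summary (fraction, with percent):

explained: PC1 0.8889 (88.89%), PC2 0.0794 (7.94%), PC3 0.0317 (3.17%);  cumulative: 0.8889, 0.9683, 1


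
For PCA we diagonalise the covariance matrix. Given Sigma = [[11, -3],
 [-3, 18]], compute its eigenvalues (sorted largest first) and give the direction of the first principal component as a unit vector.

Step 1 — characteristic polynomial of 2×2 Sigma:
  det(Sigma - λI) = λ² - trace · λ + det = 0.
  trace = 11 + 18 = 29, det = 11·18 - (-3)² = 189.
Step 2 — discriminant:
  Δ = trace² - 4·det = 841 - 756 = 85.
Step 3 — eigenvalues:
  λ = (trace ± √Δ)/2 = (29 ± 9.2195)/2,
  λ_1 = 19.1098,  λ_2 = 9.8902.

Step 4 — unit eigenvector for λ_1: solve (Sigma - λ_1 I)v = 0. First row:
  (11 - 19.1098)·v_x + (-3)·v_y = 0, i.e. (-8.1098)·v_x + (-3)·v_y = 0,
  so v ∝ (b, λ_1 - a) = (-3, 8.1098); multiply by -1 so the first entry is positive: u = (3, -8.1098).
  ||u|| = √((3)² + (-8.1098)²) = √(74.7684) ≈ 8.6469,
  v_1 = u/||u|| ≈ (0.3469, -0.9379) (||v_1|| = 1).

λ_1 = 19.1098,  λ_2 = 9.8902;  v_1 ≈ (0.3469, -0.9379)


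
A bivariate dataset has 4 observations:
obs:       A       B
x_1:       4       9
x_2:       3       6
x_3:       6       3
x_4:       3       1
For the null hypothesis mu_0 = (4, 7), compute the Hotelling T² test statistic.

Step 1 — sample mean vector:
  mean(A) = (4 + 3 + 6 + 3) / 4 = 16/4 = 4
  mean(B) = (9 + 6 + 3 + 1) / 4 = 19/4 = 4.75
  x̄ = (4, 4.75),  deviation x̄ - mu_0 = (4, 4.75) - (4, 7) = (0, -2.25).

Step 2 — sample covariance matrix, S[i,j] = (1/(n-1)) · Σ_k (x_{k,i} - mean_i) · (x_{k,j} - mean_j), divisor n-1 = 3:
  S[A,A] = ((0)·(0) + (-1)·(-1) + (2)·(2) + (-1)·(-1)) / 3 = 6/3 = 2
  S[A,B] = ((0)·(4.25) + (-1)·(1.25) + (2)·(-1.75) + (-1)·(-3.75)) / 3 = -1/3 = -0.3333
  S[B,B] = ((4.25)·(4.25) + (1.25)·(1.25) + (-1.75)·(-1.75) + (-3.75)·(-3.75)) / 3 = 36.75/3 = 12.25
  S = [[2, -0.3333],
 [-0.3333, 12.25]].

Step 3 — invert S. det(S) = 2·12.25 - (-0.3333)² = 24.3889.
  S^{-1} = (1/det) · [[d, -b], [-b, a]] = [[0.5023, 0.0137],
 [0.0137, 0.082]].

Step 4 — quadratic form (x̄ - mu_0)^T · S^{-1} · (x̄ - mu_0):
  S^{-1} · (x̄ - mu_0) = (-0.0308, -0.1845),
  (x̄ - mu_0)^T · [...] = (0)·(-0.0308) + (-2.25)·(-0.1845) = 0.4151.

Step 5 — scale by n: T² = 4 · 0.4151 = 1.6606.

T² ≈ 1.6606


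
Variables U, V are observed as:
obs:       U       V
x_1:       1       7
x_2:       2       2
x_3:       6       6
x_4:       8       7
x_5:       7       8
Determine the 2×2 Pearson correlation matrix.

Step 1 — column means:
  mean(U) = (1 + 2 + 6 + 8 + 7) / 5 = 24/5 = 4.8
  mean(V) = (7 + 2 + 6 + 7 + 8) / 5 = 30/5 = 6

Step 2 — sample variances and covariances s[i,j] = (1/(n-1)) · Σ_k (x_{k,i} - mean_i) · (x_{k,j} - mean_j), with n-1 = 4:
  s[U,U] = ((-3.8)·(-3.8) + (-2.8)·(-2.8) + (1.2)·(1.2) + (3.2)·(3.2) + (2.2)·(2.2)) / 4 = 38.8/4 = 9.7
  s[U,V] = ((-3.8)·(1) + (-2.8)·(-4) + (1.2)·(0) + (3.2)·(1) + (2.2)·(2)) / 4 = 15/4 = 3.75
  s[V,V] = ((1)·(1) + (-4)·(-4) + (0)·(0) + (1)·(1) + (2)·(2)) / 4 = 22/4 = 5.5
  Sample standard deviations s_i = √(s[i,i]):
  s(U) = √(9.7) = 3.1145
  s(V) = √(5.5) = 2.3452

Step 3 — r_{ij} = s_{ij} / (s_i · s_j):
  r[U,U] = 1 (diagonal).
  r[U,V] = 3.75 / (3.1145 · 2.3452) = 3.75 / 7.3041 = 0.5134
  r[V,V] = 1 (diagonal).

R is symmetric with unit diagonal. Assembling:

R = [[1, 0.5134],
 [0.5134, 1]]


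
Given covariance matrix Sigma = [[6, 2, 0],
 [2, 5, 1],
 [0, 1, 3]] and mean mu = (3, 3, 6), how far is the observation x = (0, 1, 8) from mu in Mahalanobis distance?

Step 1 — centre the observation: (x - mu) = (-3, -2, 2).

Step 2 — invert Sigma (cofactor / det for 3×3, or solve directly):
  Sigma^{-1} = [[0.1944, -0.0833, 0.0278],
 [-0.0833, 0.25, -0.0833],
 [0.0278, -0.0833, 0.3611]].

Step 3 — form the quadratic (x - mu)^T · Sigma^{-1} · (x - mu):
  Sigma^{-1} · (x - mu) = (-0.3611, -0.4167, 0.8056).
  (x - mu)^T · [Sigma^{-1} · (x - mu)] = (-3)·(-0.3611) + (-2)·(-0.4167) + (2)·(0.8056) = 3.5278.

Step 4 — take square root: d = √(3.5278) ≈ 1.8782.

d(x, mu) = √(3.5278) ≈ 1.8782


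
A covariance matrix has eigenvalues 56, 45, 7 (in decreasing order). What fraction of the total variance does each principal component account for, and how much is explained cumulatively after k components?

Step 1 — total variance = trace(Sigma) = Σ λ_i = 56 + 45 + 7 = 108.

Step 2 — fraction explained by component i = λ_i / Σ λ:
  PC1: 56/108 = 0.5185
  PC2: 45/108 = 0.4167
  PC3: 7/108 = 0.0648

Step 3 — cumulative fraction after k components = (λ_1 + ... + λ_k) / Σ λ:
  k = 1: 56/108 = 0.5185
  k = 2: (56 + 45)/108 = 101/108 = 0.9352
  k = 3: (56 + 45 + 7)/108 = 108/108 = 1

Summary (fraction, with percent):

explained: PC1 0.5185 (51.85%), PC2 0.4167 (41.67%), PC3 0.0648 (6.48%);  cumulative: 0.5185, 0.9352, 1


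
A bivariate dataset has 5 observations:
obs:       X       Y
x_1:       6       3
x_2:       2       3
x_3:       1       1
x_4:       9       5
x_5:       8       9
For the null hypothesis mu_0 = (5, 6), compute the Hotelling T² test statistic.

Step 1 — sample mean vector:
  mean(X) = (6 + 2 + 1 + 9 + 8) / 5 = 26/5 = 5.2
  mean(Y) = (3 + 3 + 1 + 5 + 9) / 5 = 21/5 = 4.2
  x̄ = (5.2, 4.2),  deviation x̄ - mu_0 = (5.2, 4.2) - (5, 6) = (0.2, -1.8).

Step 2 — sample covariance matrix, S[i,j] = (1/(n-1)) · Σ_k (x_{k,i} - mean_i) · (x_{k,j} - mean_j), divisor n-1 = 4:
  S[X,X] = ((0.8)·(0.8) + (-3.2)·(-3.2) + (-4.2)·(-4.2) + (3.8)·(3.8) + (2.8)·(2.8)) / 4 = 50.8/4 = 12.7
  S[X,Y] = ((0.8)·(-1.2) + (-3.2)·(-1.2) + (-4.2)·(-3.2) + (3.8)·(0.8) + (2.8)·(4.8)) / 4 = 32.8/4 = 8.2
  S[Y,Y] = ((-1.2)·(-1.2) + (-1.2)·(-1.2) + (-3.2)·(-3.2) + (0.8)·(0.8) + (4.8)·(4.8)) / 4 = 36.8/4 = 9.2
  S = [[12.7, 8.2],
 [8.2, 9.2]].

Step 3 — invert S. det(S) = 12.7·9.2 - (8.2)² = 49.6.
  S^{-1} = (1/det) · [[d, -b], [-b, a]] = [[0.1855, -0.1653],
 [-0.1653, 0.256]].

Step 4 — quadratic form (x̄ - mu_0)^T · S^{-1} · (x̄ - mu_0):
  S^{-1} · (x̄ - mu_0) = (0.3347, -0.494),
  (x̄ - mu_0)^T · [...] = (0.2)·(0.3347) + (-1.8)·(-0.494) = 0.956.

Step 5 — scale by n: T² = 5 · 0.956 = 4.7802.

T² ≈ 4.7802


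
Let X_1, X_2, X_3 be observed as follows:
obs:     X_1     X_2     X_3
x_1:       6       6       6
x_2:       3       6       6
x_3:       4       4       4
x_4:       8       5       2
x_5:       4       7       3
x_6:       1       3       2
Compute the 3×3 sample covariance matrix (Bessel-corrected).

Step 1 — column means:
  mean(X_1) = (6 + 3 + 4 + 8 + 4 + 1) / 6 = 26/6 = 4.3333
  mean(X_2) = (6 + 6 + 4 + 5 + 7 + 3) / 6 = 31/6 = 5.1667
  mean(X_3) = (6 + 6 + 4 + 2 + 3 + 2) / 6 = 23/6 = 3.8333

Step 2 — sample covariance S[i,j] = (1/(n-1)) · Σ_k (x_{k,i} - mean_i) · (x_{k,j} - mean_j), with n-1 = 5.
  S[X_1,X_1] = ((1.6667)·(1.6667) + (-1.3333)·(-1.3333) + (-0.3333)·(-0.3333) + (3.6667)·(3.6667) + (-0.3333)·(-0.3333) + (-3.3333)·(-3.3333)) / 5 = 29.3333/5 = 5.8667
  S[X_1,X_2] = ((1.6667)·(0.8333) + (-1.3333)·(0.8333) + (-0.3333)·(-1.1667) + (3.6667)·(-0.1667) + (-0.3333)·(1.8333) + (-3.3333)·(-2.1667)) / 5 = 6.6667/5 = 1.3333
  S[X_1,X_3] = ((1.6667)·(2.1667) + (-1.3333)·(2.1667) + (-0.3333)·(0.1667) + (3.6667)·(-1.8333) + (-0.3333)·(-0.8333) + (-3.3333)·(-1.8333)) / 5 = 0.3333/5 = 0.0667
  S[X_2,X_2] = ((0.8333)·(0.8333) + (0.8333)·(0.8333) + (-1.1667)·(-1.1667) + (-0.1667)·(-0.1667) + (1.8333)·(1.8333) + (-2.1667)·(-2.1667)) / 5 = 10.8333/5 = 2.1667
  S[X_2,X_3] = ((0.8333)·(2.1667) + (0.8333)·(2.1667) + (-1.1667)·(0.1667) + (-0.1667)·(-1.8333) + (1.8333)·(-0.8333) + (-2.1667)·(-1.8333)) / 5 = 6.1667/5 = 1.2333
  S[X_3,X_3] = ((2.1667)·(2.1667) + (2.1667)·(2.1667) + (0.1667)·(0.1667) + (-1.8333)·(-1.8333) + (-0.8333)·(-0.8333) + (-1.8333)·(-1.8333)) / 5 = 16.8333/5 = 3.3667

S is symmetric (S[j,i] = S[i,j]). Assembling:

S = [[5.8667, 1.3333, 0.0667],
 [1.3333, 2.1667, 1.2333],
 [0.0667, 1.2333, 3.3667]]


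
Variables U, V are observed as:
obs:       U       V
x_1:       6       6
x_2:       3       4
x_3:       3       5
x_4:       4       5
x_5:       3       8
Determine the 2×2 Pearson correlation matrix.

Step 1 — column means:
  mean(U) = (6 + 3 + 3 + 4 + 3) / 5 = 19/5 = 3.8
  mean(V) = (6 + 4 + 5 + 5 + 8) / 5 = 28/5 = 5.6

Step 2 — sample variances and covariances s[i,j] = (1/(n-1)) · Σ_k (x_{k,i} - mean_i) · (x_{k,j} - mean_j), with n-1 = 4:
  s[U,U] = ((2.2)·(2.2) + (-0.8)·(-0.8) + (-0.8)·(-0.8) + (0.2)·(0.2) + (-0.8)·(-0.8)) / 4 = 6.8/4 = 1.7
  s[U,V] = ((2.2)·(0.4) + (-0.8)·(-1.6) + (-0.8)·(-0.6) + (0.2)·(-0.6) + (-0.8)·(2.4)) / 4 = 0.6/4 = 0.15
  s[V,V] = ((0.4)·(0.4) + (-1.6)·(-1.6) + (-0.6)·(-0.6) + (-0.6)·(-0.6) + (2.4)·(2.4)) / 4 = 9.2/4 = 2.3
  Sample standard deviations s_i = √(s[i,i]):
  s(U) = √(1.7) = 1.3038
  s(V) = √(2.3) = 1.5166

Step 3 — r_{ij} = s_{ij} / (s_i · s_j):
  r[U,U] = 1 (diagonal).
  r[U,V] = 0.15 / (1.3038 · 1.5166) = 0.15 / 1.9774 = 0.0759
  r[V,V] = 1 (diagonal).

R is symmetric with unit diagonal. Assembling:

R = [[1, 0.0759],
 [0.0759, 1]]


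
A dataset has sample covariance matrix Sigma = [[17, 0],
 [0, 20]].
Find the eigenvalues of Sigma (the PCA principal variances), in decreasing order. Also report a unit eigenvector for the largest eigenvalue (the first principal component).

Step 1 — characteristic polynomial of 2×2 Sigma:
  det(Sigma - λI) = λ² - trace · λ + det = 0.
  trace = 17 + 20 = 37, det = 17·20 - (0)² = 340.
Step 2 — discriminant:
  Δ = trace² - 4·det = 1369 - 1360 = 9.
Step 3 — eigenvalues:
  λ = (trace ± √Δ)/2 = (37 ± 3)/2,
  λ_1 = 20,  λ_2 = 17.

Step 4 — unit eigenvector for λ_1: Sigma is diagonal, so its eigenvectors are the coordinate axes. λ_1 = 20 is the diagonal entry on the second coordinate axis, hence
  v_1 = (0, 1) (||v_1|| = 1).

λ_1 = 20,  λ_2 = 17;  v_1 ≈ (0, 1)


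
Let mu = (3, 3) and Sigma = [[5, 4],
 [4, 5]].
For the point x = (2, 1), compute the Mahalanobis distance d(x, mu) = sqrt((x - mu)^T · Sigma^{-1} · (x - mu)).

Step 1 — centre the observation: (x - mu) = (-1, -2).

Step 2 — invert Sigma. det(Sigma) = 5·5 - (4)² = 9.
  Sigma^{-1} = (1/det) · [[d, -b], [-b, a]] = [[0.5556, -0.4444],
 [-0.4444, 0.5556]].

Step 3 — form the quadratic (x - mu)^T · Sigma^{-1} · (x - mu):
  Sigma^{-1} · (x - mu) = (0.3333, -0.6667).
  (x - mu)^T · [Sigma^{-1} · (x - mu)] = (-1)·(0.3333) + (-2)·(-0.6667) = 1.

Step 4 — take square root: d = √(1) ≈ 1.

d(x, mu) = √(1) ≈ 1


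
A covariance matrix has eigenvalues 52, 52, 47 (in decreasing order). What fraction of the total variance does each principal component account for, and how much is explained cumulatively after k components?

Step 1 — total variance = trace(Sigma) = Σ λ_i = 52 + 52 + 47 = 151.

Step 2 — fraction explained by component i = λ_i / Σ λ:
  PC1: 52/151 = 0.3444
  PC2: 52/151 = 0.3444
  PC3: 47/151 = 0.3113

Step 3 — cumulative fraction after k components = (λ_1 + ... + λ_k) / Σ λ:
  k = 1: 52/151 = 0.3444
  k = 2: (52 + 52)/151 = 104/151 = 0.6887
  k = 3: (52 + 52 + 47)/151 = 151/151 = 1

Summary (fraction, with percent):

explained: PC1 0.3444 (34.44%), PC2 0.3444 (34.44%), PC3 0.3113 (31.13%);  cumulative: 0.3444, 0.6887, 1


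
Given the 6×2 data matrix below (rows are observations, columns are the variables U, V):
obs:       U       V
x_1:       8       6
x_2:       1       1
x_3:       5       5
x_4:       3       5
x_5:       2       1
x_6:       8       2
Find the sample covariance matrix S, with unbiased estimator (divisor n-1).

Step 1 — column means:
  mean(U) = (8 + 1 + 5 + 3 + 2 + 8) / 6 = 27/6 = 4.5
  mean(V) = (6 + 1 + 5 + 5 + 1 + 2) / 6 = 20/6 = 3.3333

Step 2 — sample covariance S[i,j] = (1/(n-1)) · Σ_k (x_{k,i} - mean_i) · (x_{k,j} - mean_j), with n-1 = 5.
  S[U,U] = ((3.5)·(3.5) + (-3.5)·(-3.5) + (0.5)·(0.5) + (-1.5)·(-1.5) + (-2.5)·(-2.5) + (3.5)·(3.5)) / 5 = 45.5/5 = 9.1
  S[U,V] = ((3.5)·(2.6667) + (-3.5)·(-2.3333) + (0.5)·(1.6667) + (-1.5)·(1.6667) + (-2.5)·(-2.3333) + (3.5)·(-1.3333)) / 5 = 17/5 = 3.4
  S[V,V] = ((2.6667)·(2.6667) + (-2.3333)·(-2.3333) + (1.6667)·(1.6667) + (1.6667)·(1.6667) + (-2.3333)·(-2.3333) + (-1.3333)·(-1.3333)) / 5 = 25.3333/5 = 5.0667

S is symmetric (S[j,i] = S[i,j]). Assembling:

S = [[9.1, 3.4],
 [3.4, 5.0667]]


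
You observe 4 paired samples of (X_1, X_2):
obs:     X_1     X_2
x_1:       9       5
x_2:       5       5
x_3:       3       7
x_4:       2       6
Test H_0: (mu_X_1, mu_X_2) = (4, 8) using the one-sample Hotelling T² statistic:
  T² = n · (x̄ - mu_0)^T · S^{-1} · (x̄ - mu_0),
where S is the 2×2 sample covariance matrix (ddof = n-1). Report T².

Step 1 — sample mean vector:
  mean(X_1) = (9 + 5 + 3 + 2) / 4 = 19/4 = 4.75
  mean(X_2) = (5 + 5 + 7 + 6) / 4 = 23/4 = 5.75
  x̄ = (4.75, 5.75),  deviation x̄ - mu_0 = (4.75, 5.75) - (4, 8) = (0.75, -2.25).

Step 2 — sample covariance matrix, S[i,j] = (1/(n-1)) · Σ_k (x_{k,i} - mean_i) · (x_{k,j} - mean_j), divisor n-1 = 3:
  S[X_1,X_1] = ((4.25)·(4.25) + (0.25)·(0.25) + (-1.75)·(-1.75) + (-2.75)·(-2.75)) / 3 = 28.75/3 = 9.5833
  S[X_1,X_2] = ((4.25)·(-0.75) + (0.25)·(-0.75) + (-1.75)·(1.25) + (-2.75)·(0.25)) / 3 = -6.25/3 = -2.0833
  S[X_2,X_2] = ((-0.75)·(-0.75) + (-0.75)·(-0.75) + (1.25)·(1.25) + (0.25)·(0.25)) / 3 = 2.75/3 = 0.9167
  S = [[9.5833, -2.0833],
 [-2.0833, 0.9167]].

Step 3 — invert S. det(S) = 9.5833·0.9167 - (-2.0833)² = 4.4444.
  S^{-1} = (1/det) · [[d, -b], [-b, a]] = [[0.2062, 0.4687],
 [0.4687, 2.1562]].

Step 4 — quadratic form (x̄ - mu_0)^T · S^{-1} · (x̄ - mu_0):
  S^{-1} · (x̄ - mu_0) = (-0.9, -4.5),
  (x̄ - mu_0)^T · [...] = (0.75)·(-0.9) + (-2.25)·(-4.5) = 9.45.

Step 5 — scale by n: T² = 4 · 9.45 = 37.8.

T² ≈ 37.8


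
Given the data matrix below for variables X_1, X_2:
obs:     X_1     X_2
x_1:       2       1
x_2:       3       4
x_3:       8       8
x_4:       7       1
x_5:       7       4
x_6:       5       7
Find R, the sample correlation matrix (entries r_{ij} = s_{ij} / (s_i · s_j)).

Step 1 — column means:
  mean(X_1) = (2 + 3 + 8 + 7 + 7 + 5) / 6 = 32/6 = 5.3333
  mean(X_2) = (1 + 4 + 8 + 1 + 4 + 7) / 6 = 25/6 = 4.1667

Step 2 — sample variances and covariances s[i,j] = (1/(n-1)) · Σ_k (x_{k,i} - mean_i) · (x_{k,j} - mean_j), with n-1 = 5:
  s[X_1,X_1] = ((-3.3333)·(-3.3333) + (-2.3333)·(-2.3333) + (2.6667)·(2.6667) + (1.6667)·(1.6667) + (1.6667)·(1.6667) + (-0.3333)·(-0.3333)) / 5 = 29.3333/5 = 5.8667
  s[X_1,X_2] = ((-3.3333)·(-3.1667) + (-2.3333)·(-0.1667) + (2.6667)·(3.8333) + (1.6667)·(-3.1667) + (1.6667)·(-0.1667) + (-0.3333)·(2.8333)) / 5 = 14.6667/5 = 2.9333
  s[X_2,X_2] = ((-3.1667)·(-3.1667) + (-0.1667)·(-0.1667) + (3.8333)·(3.8333) + (-3.1667)·(-3.1667) + (-0.1667)·(-0.1667) + (2.8333)·(2.8333)) / 5 = 42.8333/5 = 8.5667
  Sample standard deviations s_i = √(s[i,i]):
  s(X_1) = √(5.8667) = 2.4221
  s(X_2) = √(8.5667) = 2.9269

Step 3 — r_{ij} = s_{ij} / (s_i · s_j):
  r[X_1,X_1] = 1 (diagonal).
  r[X_1,X_2] = 2.9333 / (2.4221 · 2.9269) = 2.9333 / 7.0893 = 0.4138
  r[X_2,X_2] = 1 (diagonal).

R is symmetric with unit diagonal. Assembling:

R = [[1, 0.4138],
 [0.4138, 1]]


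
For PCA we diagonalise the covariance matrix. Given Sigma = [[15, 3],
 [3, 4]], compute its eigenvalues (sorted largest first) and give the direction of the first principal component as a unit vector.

Step 1 — characteristic polynomial of 2×2 Sigma:
  det(Sigma - λI) = λ² - trace · λ + det = 0.
  trace = 15 + 4 = 19, det = 15·4 - (3)² = 51.
Step 2 — discriminant:
  Δ = trace² - 4·det = 361 - 204 = 157.
Step 3 — eigenvalues:
  λ = (trace ± √Δ)/2 = (19 ± 12.53)/2,
  λ_1 = 15.765,  λ_2 = 3.235.

Step 4 — unit eigenvector for λ_1: solve (Sigma - λ_1 I)v = 0. First row:
  (15 - 15.765)·v_x + (3)·v_y = 0, i.e. (-0.765)·v_x + (3)·v_y = 0,
  so v ∝ (b, λ_1 - a) = (3, 0.765) = u.
  ||u|| = √((3)² + (0.765)²) = √(9.5852) ≈ 3.096,
  v_1 = u/||u|| ≈ (0.969, 0.2471) (||v_1|| = 1).

λ_1 = 15.765,  λ_2 = 3.235;  v_1 ≈ (0.969, 0.2471)


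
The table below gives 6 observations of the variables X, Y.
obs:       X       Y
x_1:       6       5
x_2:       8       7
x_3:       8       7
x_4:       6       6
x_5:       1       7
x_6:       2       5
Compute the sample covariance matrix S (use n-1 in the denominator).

Step 1 — column means:
  mean(X) = (6 + 8 + 8 + 6 + 1 + 2) / 6 = 31/6 = 5.1667
  mean(Y) = (5 + 7 + 7 + 6 + 7 + 5) / 6 = 37/6 = 6.1667

Step 2 — sample covariance S[i,j] = (1/(n-1)) · Σ_k (x_{k,i} - mean_i) · (x_{k,j} - mean_j), with n-1 = 5.
  S[X,X] = ((0.8333)·(0.8333) + (2.8333)·(2.8333) + (2.8333)·(2.8333) + (0.8333)·(0.8333) + (-4.1667)·(-4.1667) + (-3.1667)·(-3.1667)) / 5 = 44.8333/5 = 8.9667
  S[X,Y] = ((0.8333)·(-1.1667) + (2.8333)·(0.8333) + (2.8333)·(0.8333) + (0.8333)·(-0.1667) + (-4.1667)·(0.8333) + (-3.1667)·(-1.1667)) / 5 = 3.8333/5 = 0.7667
  S[Y,Y] = ((-1.1667)·(-1.1667) + (0.8333)·(0.8333) + (0.8333)·(0.8333) + (-0.1667)·(-0.1667) + (0.8333)·(0.8333) + (-1.1667)·(-1.1667)) / 5 = 4.8333/5 = 0.9667

S is symmetric (S[j,i] = S[i,j]). Assembling:

S = [[8.9667, 0.7667],
 [0.7667, 0.9667]]


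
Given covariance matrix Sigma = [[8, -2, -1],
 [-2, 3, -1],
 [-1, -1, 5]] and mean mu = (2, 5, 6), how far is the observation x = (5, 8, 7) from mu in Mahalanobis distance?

Step 1 — centre the observation: (x - mu) = (3, 3, 1).

Step 2 — invert Sigma (cofactor / det for 3×3, or solve directly):
  Sigma^{-1} = [[0.1647, 0.1294, 0.0588],
 [0.1294, 0.4588, 0.1176],
 [0.0588, 0.1176, 0.2353]].

Step 3 — form the quadratic (x - mu)^T · Sigma^{-1} · (x - mu):
  Sigma^{-1} · (x - mu) = (0.9412, 1.8824, 0.7647).
  (x - mu)^T · [Sigma^{-1} · (x - mu)] = (3)·(0.9412) + (3)·(1.8824) + (1)·(0.7647) = 9.2353.

Step 4 — take square root: d = √(9.2353) ≈ 3.039.

d(x, mu) = √(9.2353) ≈ 3.039


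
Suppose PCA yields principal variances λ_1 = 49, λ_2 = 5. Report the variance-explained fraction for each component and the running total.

Step 1 — total variance = trace(Sigma) = Σ λ_i = 49 + 5 = 54.

Step 2 — fraction explained by component i = λ_i / Σ λ:
  PC1: 49/54 = 0.9074
  PC2: 5/54 = 0.0926

Step 3 — cumulative fraction after k components = (λ_1 + ... + λ_k) / Σ λ:
  k = 1: 49/54 = 0.9074
  k = 2: (49 + 5)/54 = 54/54 = 1

Summary (fraction, with percent):

explained: PC1 0.9074 (90.74%), PC2 0.0926 (9.26%);  cumulative: 0.9074, 1


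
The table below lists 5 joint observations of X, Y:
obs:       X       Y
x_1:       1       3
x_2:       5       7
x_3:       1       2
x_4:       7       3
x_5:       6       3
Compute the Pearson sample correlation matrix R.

Step 1 — column means:
  mean(X) = (1 + 5 + 1 + 7 + 6) / 5 = 20/5 = 4
  mean(Y) = (3 + 7 + 2 + 3 + 3) / 5 = 18/5 = 3.6

Step 2 — sample variances and covariances s[i,j] = (1/(n-1)) · Σ_k (x_{k,i} - mean_i) · (x_{k,j} - mean_j), with n-1 = 4:
  s[X,X] = ((-3)·(-3) + (1)·(1) + (-3)·(-3) + (3)·(3) + (2)·(2)) / 4 = 32/4 = 8
  s[X,Y] = ((-3)·(-0.6) + (1)·(3.4) + (-3)·(-1.6) + (3)·(-0.6) + (2)·(-0.6)) / 4 = 7/4 = 1.75
  s[Y,Y] = ((-0.6)·(-0.6) + (3.4)·(3.4) + (-1.6)·(-1.6) + (-0.6)·(-0.6) + (-0.6)·(-0.6)) / 4 = 15.2/4 = 3.8
  Sample standard deviations s_i = √(s[i,i]):
  s(X) = √(8) = 2.8284
  s(Y) = √(3.8) = 1.9494

Step 3 — r_{ij} = s_{ij} / (s_i · s_j):
  r[X,X] = 1 (diagonal).
  r[X,Y] = 1.75 / (2.8284 · 1.9494) = 1.75 / 5.5136 = 0.3174
  r[Y,Y] = 1 (diagonal).

R is symmetric with unit diagonal. Assembling:

R = [[1, 0.3174],
 [0.3174, 1]]


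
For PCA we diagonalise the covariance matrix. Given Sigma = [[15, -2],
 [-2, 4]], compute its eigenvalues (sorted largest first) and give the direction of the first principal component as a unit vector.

Step 1 — characteristic polynomial of 2×2 Sigma:
  det(Sigma - λI) = λ² - trace · λ + det = 0.
  trace = 15 + 4 = 19, det = 15·4 - (-2)² = 56.
Step 2 — discriminant:
  Δ = trace² - 4·det = 361 - 224 = 137.
Step 3 — eigenvalues:
  λ = (trace ± √Δ)/2 = (19 ± 11.7047)/2,
  λ_1 = 15.3523,  λ_2 = 3.6477.

Step 4 — unit eigenvector for λ_1: solve (Sigma - λ_1 I)v = 0. First row:
  (15 - 15.3523)·v_x + (-2)·v_y = 0, i.e. (-0.3523)·v_x + (-2)·v_y = 0,
  so v ∝ (b, λ_1 - a) = (-2, 0.3523); multiply by -1 so the first entry is positive: u = (2, -0.3523).
  ||u|| = √((2)² + (-0.3523)²) = √(4.1242) ≈ 2.0308,
  v_1 = u/||u|| ≈ (0.9848, -0.1735) (||v_1|| = 1).

λ_1 = 15.3523,  λ_2 = 3.6477;  v_1 ≈ (0.9848, -0.1735)


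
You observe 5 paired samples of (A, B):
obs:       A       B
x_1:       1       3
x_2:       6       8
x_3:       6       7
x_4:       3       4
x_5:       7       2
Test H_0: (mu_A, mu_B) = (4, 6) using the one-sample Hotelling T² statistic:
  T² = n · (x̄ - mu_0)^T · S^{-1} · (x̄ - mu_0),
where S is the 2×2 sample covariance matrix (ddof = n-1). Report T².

Step 1 — sample mean vector:
  mean(A) = (1 + 6 + 6 + 3 + 7) / 5 = 23/5 = 4.6
  mean(B) = (3 + 8 + 7 + 4 + 2) / 5 = 24/5 = 4.8
  x̄ = (4.6, 4.8),  deviation x̄ - mu_0 = (4.6, 4.8) - (4, 6) = (0.6, -1.2).

Step 2 — sample covariance matrix, S[i,j] = (1/(n-1)) · Σ_k (x_{k,i} - mean_i) · (x_{k,j} - mean_j), divisor n-1 = 4:
  S[A,A] = ((-3.6)·(-3.6) + (1.4)·(1.4) + (1.4)·(1.4) + (-1.6)·(-1.6) + (2.4)·(2.4)) / 4 = 25.2/4 = 6.3
  S[A,B] = ((-3.6)·(-1.8) + (1.4)·(3.2) + (1.4)·(2.2) + (-1.6)·(-0.8) + (2.4)·(-2.8)) / 4 = 8.6/4 = 2.15
  S[B,B] = ((-1.8)·(-1.8) + (3.2)·(3.2) + (2.2)·(2.2) + (-0.8)·(-0.8) + (-2.8)·(-2.8)) / 4 = 26.8/4 = 6.7
  S = [[6.3, 2.15],
 [2.15, 6.7]].

Step 3 — invert S. det(S) = 6.3·6.7 - (2.15)² = 37.5875.
  S^{-1} = (1/det) · [[d, -b], [-b, a]] = [[0.1783, -0.0572],
 [-0.0572, 0.1676]].

Step 4 — quadratic form (x̄ - mu_0)^T · S^{-1} · (x̄ - mu_0):
  S^{-1} · (x̄ - mu_0) = (0.1756, -0.2355),
  (x̄ - mu_0)^T · [...] = (0.6)·(0.1756) + (-1.2)·(-0.2355) = 0.3879.

Step 5 — scale by n: T² = 5 · 0.3879 = 1.9395.

T² ≈ 1.9395
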